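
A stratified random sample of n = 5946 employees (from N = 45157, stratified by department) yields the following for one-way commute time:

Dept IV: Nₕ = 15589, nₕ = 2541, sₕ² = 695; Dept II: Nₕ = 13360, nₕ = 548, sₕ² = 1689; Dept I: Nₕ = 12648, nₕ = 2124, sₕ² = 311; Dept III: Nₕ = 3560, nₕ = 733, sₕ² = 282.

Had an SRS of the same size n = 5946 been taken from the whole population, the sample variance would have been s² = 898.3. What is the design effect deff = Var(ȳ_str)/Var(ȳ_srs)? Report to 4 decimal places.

Var(ȳ_str) = Σ Wₕ²(1−fₕ)sₕ²/nₕ with Wₕ = Nₕ/45157:
  Dept IV: (15589/45157)²·(1−2541/15589)·695/2541 = 0.027283004
  Dept II: (13360/45157)²·(1−548/13360)·1689/548 = 0.25871542
  Dept I: (12648/45157)²·(1−2124/12648)·311/2124 = 0.0095578104
  Dept III: (3560/45157)²·(1−733/3560)·282/733 = 0.0018987631
  → Var(ȳ_str) = 0.297455.
Var(ȳ_srs) = (1 − 5946/45157)·898.3/5946 = 0.13118354.
deff = 0.297455 / 0.13118354 = 2.2675.

2.2675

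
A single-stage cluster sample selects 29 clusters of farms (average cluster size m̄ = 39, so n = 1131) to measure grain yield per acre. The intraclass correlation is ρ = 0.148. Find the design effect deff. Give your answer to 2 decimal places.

6.62

deff = 1 + (39 − 1)·0.148 = 1 + 5.624 = 6.624.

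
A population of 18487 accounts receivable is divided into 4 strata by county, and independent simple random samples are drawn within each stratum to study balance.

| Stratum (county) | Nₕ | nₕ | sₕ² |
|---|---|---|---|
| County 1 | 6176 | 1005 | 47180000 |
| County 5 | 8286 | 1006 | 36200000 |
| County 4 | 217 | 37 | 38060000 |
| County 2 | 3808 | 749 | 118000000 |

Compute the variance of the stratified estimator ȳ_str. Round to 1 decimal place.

16225.1

Var(ȳ_str) = Σₕ Wₕ²(1 − fₕ)sₕ²/nₕ with Wₕ = Nₕ/N, N = 18487.
County 1: Wₕ = 0.33407259; term = 0.33407259²·(1 − 0.16272668)·47180000/1005 = 4386.7291.
County 5: Wₕ = 0.44820685; term = 0.44820685²·(1 − 0.12140961)·36200000/1006 = 6351.1741.
County 4: Wₕ = 0.01173798; term = 0.01173798²·(1 − 0.17050691)·38060000/37 = 117.56185.
County 2: Wₕ = 0.20598258; term = 0.20598258²·(1 − 0.19669118)·118000000/749 = 5369.6221.
Sum = 16225.087.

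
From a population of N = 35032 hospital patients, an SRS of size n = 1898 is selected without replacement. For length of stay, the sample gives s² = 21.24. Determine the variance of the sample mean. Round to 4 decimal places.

Under SRS without replacement, Var(ȳ) = (1 − f)·s²/n with f = n/N = 1898/35032 = 0.05417904.
Var(ȳ) = (1 − 0.05417904)·21.24/1898 = 0.94582096·0.011190727 = 0.010584424.

0.0106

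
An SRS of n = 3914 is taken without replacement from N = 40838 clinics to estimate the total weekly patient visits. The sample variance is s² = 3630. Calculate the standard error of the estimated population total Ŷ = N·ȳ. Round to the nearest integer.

Var(Ŷ) = N²·Var(ȳ) = N²·(1 − n/N)·s²/n.
f = 3914/40838 = 0.09584211; Var(ȳ) = 0.90415789·3630/3914 = 0.83855216.
Var(Ŷ) = 40838² · 0.83855216 = 1.3984889 × 10^9.
SE(Ŷ) = √(1.3984889 × 10^9) = 37396.

37396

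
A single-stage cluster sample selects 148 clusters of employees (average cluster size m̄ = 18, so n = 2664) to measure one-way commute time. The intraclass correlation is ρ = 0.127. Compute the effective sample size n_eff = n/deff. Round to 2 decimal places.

deff = 1 + (18 − 1)·0.127 = 1 + 2.159 = 3.159.
n_eff = 2664 / 3.159 = 843.30.

843.30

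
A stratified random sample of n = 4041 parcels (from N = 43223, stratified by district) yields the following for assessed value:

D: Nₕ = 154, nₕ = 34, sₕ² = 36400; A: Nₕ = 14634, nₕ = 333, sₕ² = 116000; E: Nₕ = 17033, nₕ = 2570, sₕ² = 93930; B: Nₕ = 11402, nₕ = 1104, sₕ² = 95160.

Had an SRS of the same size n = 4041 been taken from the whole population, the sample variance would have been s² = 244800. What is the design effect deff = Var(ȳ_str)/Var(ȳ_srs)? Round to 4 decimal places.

0.8972

Var(ȳ_str) = Σ Wₕ²(1−fₕ)sₕ²/nₕ with Wₕ = Nₕ/43223:
  D: (154/43223)²·(1−34/154)·36400/34 = 0.010589967
  A: (14634/43223)²·(1−333/14634)·116000/333 = 39.022348
  E: (17033/43223)²·(1−2570/17033)·93930/2570 = 4.8193772
  B: (11402/43223)²·(1−1104/11402)·95160/1104 = 5.4173821
  → Var(ȳ_str) = 49.269697.
Var(ȳ_srs) = (1 − 4041/43223)·244800/4041 = 54.915413.
deff = 49.269697 / 54.915413 = 0.8972.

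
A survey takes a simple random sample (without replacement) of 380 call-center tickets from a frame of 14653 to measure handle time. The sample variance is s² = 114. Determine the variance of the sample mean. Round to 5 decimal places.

0.29222

Under SRS without replacement, Var(ȳ) = (1 − f)·s²/n with f = n/N = 380/14653 = 0.02593326.
Var(ȳ) = (1 − 0.02593326)·114/380 = 0.97406674·0.3 = 0.29222002.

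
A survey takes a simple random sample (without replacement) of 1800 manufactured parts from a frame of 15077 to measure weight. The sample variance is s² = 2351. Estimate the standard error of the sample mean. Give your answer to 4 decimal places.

1.0725

Under SRS without replacement, Var(ȳ) = (1 − f)·s²/n with f = n/N = 1800/15077 = 0.11938715.
Var(ȳ) = (1 − 0.11938715)·2351/1800 = 0.88061285·1.3061111 = 1.1501782.
SE(ȳ) = √(1.1501782) = 1.0725.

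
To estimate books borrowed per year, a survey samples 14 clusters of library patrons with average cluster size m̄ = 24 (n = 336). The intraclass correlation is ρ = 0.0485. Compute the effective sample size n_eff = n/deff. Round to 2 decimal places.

158.83

deff = 1 + (24 − 1)·0.0485 = 1 + 1.1155 = 2.1155.
n_eff = 336 / 2.1155 = 158.83.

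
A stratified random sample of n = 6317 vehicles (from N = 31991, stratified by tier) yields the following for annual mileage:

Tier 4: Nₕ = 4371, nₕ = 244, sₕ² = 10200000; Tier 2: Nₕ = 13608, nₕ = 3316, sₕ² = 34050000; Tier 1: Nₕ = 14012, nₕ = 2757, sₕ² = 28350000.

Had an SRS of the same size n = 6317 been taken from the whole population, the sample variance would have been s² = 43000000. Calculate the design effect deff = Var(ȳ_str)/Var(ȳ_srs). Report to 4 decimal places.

Var(ȳ_str) = Σ Wₕ²(1−fₕ)sₕ²/nₕ with Wₕ = Nₕ/31991:
  Tier 4: (4371/31991)²·(1−244/4371)·10200000/244 = 736.83456
  Tier 2: (13608/31991)²·(1−3316/13608)·34050000/3316 = 1405.2094
  Tier 1: (14012/31991)²·(1−2757/14012)·28350000/2757 = 1584.5513
  → Var(ȳ_str) = 3726.5953.
Var(ȳ_srs) = (1 − 6317/31991)·43000000/6317 = 5462.9006.
deff = 3726.5953 / 5462.9006 = 0.6822.

0.6822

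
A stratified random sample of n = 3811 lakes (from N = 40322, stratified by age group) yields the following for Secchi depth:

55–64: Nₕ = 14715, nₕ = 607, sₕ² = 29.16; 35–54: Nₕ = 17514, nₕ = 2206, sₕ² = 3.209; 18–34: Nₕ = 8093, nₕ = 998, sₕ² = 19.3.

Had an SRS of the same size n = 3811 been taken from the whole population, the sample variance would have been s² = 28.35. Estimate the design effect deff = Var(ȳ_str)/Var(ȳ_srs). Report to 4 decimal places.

1.0476

Var(ȳ_str) = Σ Wₕ²(1−fₕ)sₕ²/nₕ with Wₕ = Nₕ/40322:
  55–64: (14715/40322)²·(1−607/14715)·29.16/607 = 0.0061339526
  35–54: (17514/40322)²·(1−2206/17514)·3.209/2206 = 2.3987439 × 10^-4
  18–34: (8093/40322)²·(1−998/8093)·19.3/998 = 6.8297464 × 10^-4
  → Var(ȳ_str) = 0.0070568016.
Var(ȳ_srs) = (1 − 3811/40322)·28.35/3811 = 0.0067359023.
deff = 0.0070568016 / 0.0067359023 = 1.0476.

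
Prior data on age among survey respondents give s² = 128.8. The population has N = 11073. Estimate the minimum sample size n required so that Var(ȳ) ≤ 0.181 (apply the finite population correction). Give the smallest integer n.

Without fpc, n₀ = s²/D = 128.8/0.181 = 711.6022.
With fpc, (1 − n/N)·s²/n ≤ D requires n ≥ n₀/(1 + n₀/N) = 711.6022/(1 + 711.6022/11073) = 668.6328.
Rounding up, n = 669.

669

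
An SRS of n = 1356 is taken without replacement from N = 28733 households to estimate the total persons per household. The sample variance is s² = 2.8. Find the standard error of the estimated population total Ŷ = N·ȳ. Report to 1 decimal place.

Var(Ŷ) = N²·Var(ȳ) = N²·(1 − n/N)·s²/n.
f = 1356/28733 = 0.04719312; Var(ȳ) = 0.95280688·2.8/1356 = 0.0019674478.
Var(Ŷ) = 28733² · 0.0019674478 = 1.624296 × 10^6.
SE(Ŷ) = √(1.624296 × 10^6) = 1274.5.

1274.5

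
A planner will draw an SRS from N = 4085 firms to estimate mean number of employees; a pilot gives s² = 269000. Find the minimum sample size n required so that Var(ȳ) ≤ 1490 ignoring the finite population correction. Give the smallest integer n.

181

Without fpc, n₀ = s²/D = 269000/1490 = 180.5369.
Rounding up, n = 181.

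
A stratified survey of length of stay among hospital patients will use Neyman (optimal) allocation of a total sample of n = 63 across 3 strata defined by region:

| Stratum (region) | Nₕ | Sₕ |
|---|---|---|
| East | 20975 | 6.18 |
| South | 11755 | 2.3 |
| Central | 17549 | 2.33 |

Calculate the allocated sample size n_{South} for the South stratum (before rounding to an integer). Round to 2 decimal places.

Neyman allocation: nₕ = n·NₕSₕ / Σⱼ NⱼSⱼ.
Σ NⱼSⱼ = 20975·6.18 + 11755·2.3 + 17549·2.33 = 197551.17.
n_{South} = 63·11755·2.3 / 197551.17 = 8.62.

8.62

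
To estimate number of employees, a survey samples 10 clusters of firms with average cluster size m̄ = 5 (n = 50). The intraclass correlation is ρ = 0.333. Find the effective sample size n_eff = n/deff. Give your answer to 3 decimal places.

deff = 1 + (5 − 1)·0.333 = 1 + 1.332 = 2.332.
n_eff = 50 / 2.332 = 21.441.

21.441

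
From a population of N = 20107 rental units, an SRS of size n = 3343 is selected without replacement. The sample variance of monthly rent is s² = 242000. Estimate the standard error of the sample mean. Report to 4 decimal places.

Under SRS without replacement, Var(ȳ) = (1 − f)·s²/n with f = n/N = 3343/20107 = 0.16626051.
Var(ȳ) = (1 − 0.16626051)·242000/3343 = 0.83373949·72.390069 = 60.354459.
SE(ȳ) = √(60.354459) = 7.7688.

7.7688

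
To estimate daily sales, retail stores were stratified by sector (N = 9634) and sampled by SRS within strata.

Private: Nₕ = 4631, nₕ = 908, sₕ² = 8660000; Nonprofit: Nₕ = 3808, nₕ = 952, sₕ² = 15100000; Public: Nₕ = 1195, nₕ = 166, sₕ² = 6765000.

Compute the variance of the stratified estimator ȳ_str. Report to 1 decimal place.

Var(ȳ_str) = Σₕ Wₕ²(1 − fₕ)sₕ²/nₕ with Wₕ = Nₕ/N, N = 9634.
Private: Wₕ = 0.48069338; term = 0.48069338²·(1 − 0.19606996)·8660000/908 = 1771.6853.
Nonprofit: Wₕ = 0.39526676; term = 0.39526676²·(1 − 0.25000000)·15100000/952 = 1858.5826.
Public: Wₕ = 0.12403986; term = 0.12403986²·(1 − 0.13891213)·6765000/166 = 539.92037.
Sum = 4170.1883.

4170.2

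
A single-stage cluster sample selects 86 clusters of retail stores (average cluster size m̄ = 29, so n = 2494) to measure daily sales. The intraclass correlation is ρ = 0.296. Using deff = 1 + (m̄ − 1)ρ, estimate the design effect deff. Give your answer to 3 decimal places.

deff = 1 + (29 − 1)·0.296 = 1 + 8.288 = 9.288.

9.288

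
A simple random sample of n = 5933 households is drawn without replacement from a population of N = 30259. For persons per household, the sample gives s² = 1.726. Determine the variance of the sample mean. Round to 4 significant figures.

2.339 × 10^-4

Under SRS without replacement, Var(ȳ) = (1 − f)·s²/n with f = n/N = 5933/30259 = 0.19607390.
Var(ȳ) = (1 − 0.19607390)·1.726/5933 = 0.80392610·2.9091522 × 10^-4 = 2.3387434 × 10^-4.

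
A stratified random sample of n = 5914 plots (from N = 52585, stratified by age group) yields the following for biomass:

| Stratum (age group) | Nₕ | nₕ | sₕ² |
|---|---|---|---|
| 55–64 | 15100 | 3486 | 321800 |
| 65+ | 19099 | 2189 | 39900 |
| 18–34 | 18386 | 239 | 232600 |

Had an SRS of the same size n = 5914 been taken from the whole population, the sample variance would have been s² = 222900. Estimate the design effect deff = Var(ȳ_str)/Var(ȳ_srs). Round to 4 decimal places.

3.7491

Var(ȳ_str) = Σ Wₕ²(1−fₕ)sₕ²/nₕ with Wₕ = Nₕ/52585:
  55–64: (15100/52585)²·(1−3486/15100)·321800/3486 = 5.854552
  65+: (19099/52585)²·(1−2189/19099)·39900/2189 = 2.1289115
  18–34: (18386/52585)²·(1−239/18386)·232600/239 = 117.43029
  → Var(ȳ_str) = 125.41375.
Var(ȳ_srs) = (1 − 5914/52585)·222900/5914 = 33.451375.
deff = 125.41375 / 33.451375 = 3.7491.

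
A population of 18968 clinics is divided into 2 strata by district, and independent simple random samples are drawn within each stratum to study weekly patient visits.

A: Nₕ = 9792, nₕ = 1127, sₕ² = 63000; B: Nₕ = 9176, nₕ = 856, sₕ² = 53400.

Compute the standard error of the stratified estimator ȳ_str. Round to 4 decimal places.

Var(ȳ_str) = Σₕ Wₕ²(1 − fₕ)sₕ²/nₕ with Wₕ = Nₕ/N, N = 18968.
A: Wₕ = 0.51623787; term = 0.51623787²·(1 − 0.11509395)·63000/1127 = 13.182978.
B: Wₕ = 0.48376213; term = 0.48376213²·(1 − 0.09328684)·53400/856 = 13.237353.
Sum = 26.420331.
SE = √(26.420331) = 5.1401.

5.1401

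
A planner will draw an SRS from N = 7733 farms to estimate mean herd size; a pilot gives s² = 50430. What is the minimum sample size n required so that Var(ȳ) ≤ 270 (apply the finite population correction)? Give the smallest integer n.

183

Without fpc, n₀ = s²/D = 50430/270 = 186.7778.
With fpc, (1 − n/N)·s²/n ≤ D requires n ≥ n₀/(1 + n₀/N) = 186.7778/(1 + 186.7778/7733) = 182.3729.
Rounding up, n = 183.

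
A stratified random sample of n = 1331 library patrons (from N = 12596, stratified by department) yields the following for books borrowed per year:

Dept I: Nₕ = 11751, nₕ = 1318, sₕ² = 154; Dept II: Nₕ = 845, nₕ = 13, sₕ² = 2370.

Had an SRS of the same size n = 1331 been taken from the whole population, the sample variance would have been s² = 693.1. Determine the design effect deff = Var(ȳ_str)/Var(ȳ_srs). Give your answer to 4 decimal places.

Var(ȳ_str) = Σ Wₕ²(1−fₕ)sₕ²/nₕ with Wₕ = Nₕ/12596:
  Dept I: (11751/12596)²·(1−1318/11751)·154/1318 = 0.090286754
  Dept II: (845/12596)²·(1−13/845)·2370/13 = 0.80782953
  → Var(ȳ_str) = 0.89811628.
Var(ȳ_srs) = (1 − 1331/12596)·693.1/1331 = 0.46571088.
deff = 0.89811628 / 0.46571088 = 1.9285.

1.9285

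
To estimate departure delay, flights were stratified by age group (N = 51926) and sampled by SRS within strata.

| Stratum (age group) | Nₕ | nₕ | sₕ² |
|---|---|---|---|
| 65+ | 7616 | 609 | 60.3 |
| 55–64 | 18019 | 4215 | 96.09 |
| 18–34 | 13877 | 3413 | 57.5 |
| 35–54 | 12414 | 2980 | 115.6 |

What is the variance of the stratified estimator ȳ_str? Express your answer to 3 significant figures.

0.00665

Var(ȳ_str) = Σₕ Wₕ²(1 − fₕ)sₕ²/nₕ with Wₕ = Nₕ/N, N = 51926.
65+: Wₕ = 0.14667026; term = 0.14667026²·(1 − 0.07996324)·60.3/609 = 0.0019596988.
55–64: Wₕ = 0.34701306; term = 0.34701306²·(1 − 0.23391975)·96.09/4215 = 0.0021030351.
18–34: Wₕ = 0.26724570; term = 0.26724570²·(1 − 0.24594653)·57.5/3413 = 9.0730883 × 10^-4.
35–54: Wₕ = 0.23907099; term = 0.23907099²·(1 − 0.24005155)·115.6/2980 = 0.0016849206.
Sum = 0.0066549633.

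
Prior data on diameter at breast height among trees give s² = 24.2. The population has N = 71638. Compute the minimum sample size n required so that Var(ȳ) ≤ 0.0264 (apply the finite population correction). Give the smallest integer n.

906

Without fpc, n₀ = s²/D = 24.2/0.0264 = 916.6667.
With fpc, (1 − n/N)·s²/n ≤ D requires n ≥ n₀/(1 + n₀/N) = 916.6667/(1 + 916.6667/71638) = 905.0854.
Rounding up, n = 906.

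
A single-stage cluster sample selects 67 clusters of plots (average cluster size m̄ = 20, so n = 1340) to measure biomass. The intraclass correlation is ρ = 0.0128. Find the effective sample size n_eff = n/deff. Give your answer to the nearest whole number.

1078

deff = 1 + (20 − 1)·0.0128 = 1 + 0.2432 = 1.2432.
n_eff = 1340 / 1.2432 = 1078.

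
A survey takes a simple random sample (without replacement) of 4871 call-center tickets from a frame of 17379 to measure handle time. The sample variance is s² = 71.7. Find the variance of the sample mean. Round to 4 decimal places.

0.0106

Under SRS without replacement, Var(ȳ) = (1 − f)·s²/n with f = n/N = 4871/17379 = 0.28028080.
Var(ȳ) = (1 − 0.28028080)·71.7/4871 = 0.71971920·0.01471977 = 0.010594101.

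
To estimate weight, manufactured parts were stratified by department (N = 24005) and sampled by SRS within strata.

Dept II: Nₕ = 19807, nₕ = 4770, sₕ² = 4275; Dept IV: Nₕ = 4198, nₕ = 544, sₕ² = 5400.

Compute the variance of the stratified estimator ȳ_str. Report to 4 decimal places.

Var(ȳ_str) = Σₕ Wₕ²(1 − fₕ)sₕ²/nₕ with Wₕ = Nₕ/N, N = 24005.
Dept II: Wₕ = 0.82511977; term = 0.82511977²·(1 − 0.24082395)·4275/4770 = 0.46322738.
Dept IV: Wₕ = 0.17488023; term = 0.17488023²·(1 − 0.12958552)·5400/544 = 0.26424235.
Sum = 0.72746973.

0.7275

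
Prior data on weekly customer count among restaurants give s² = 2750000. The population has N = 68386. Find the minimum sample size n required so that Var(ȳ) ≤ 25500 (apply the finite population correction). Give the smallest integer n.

Without fpc, n₀ = s²/D = 2750000/25500 = 107.8431.
With fpc, (1 − n/N)·s²/n ≤ D requires n ≥ n₀/(1 + n₀/N) = 107.8431/(1 + 107.8431/68386) = 107.6733.
Rounding up, n = 108.

108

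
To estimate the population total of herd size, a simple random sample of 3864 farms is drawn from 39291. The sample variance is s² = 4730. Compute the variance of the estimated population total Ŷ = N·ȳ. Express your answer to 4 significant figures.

Var(Ŷ) = N²·Var(ȳ) = N²·(1 − n/N)·s²/n.
f = 3864/39291 = 0.09834313; Var(ȳ) = 0.90165687·4730/3864 = 1.1037363.
Var(Ŷ) = 39291² · 1.1037363 = 1.703929 × 10^9.

1.704 × 10^9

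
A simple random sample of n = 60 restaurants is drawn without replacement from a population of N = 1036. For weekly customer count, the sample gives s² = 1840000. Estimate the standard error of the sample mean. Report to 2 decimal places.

169.97

Under SRS without replacement, Var(ȳ) = (1 − f)·s²/n with f = n/N = 60/1036 = 0.05791506.
Var(ȳ) = (1 − 0.05791506)·1840000/60 = 0.94208494·30666.667 = 28890.605.
SE(ȳ) = √(28890.605) = 169.97.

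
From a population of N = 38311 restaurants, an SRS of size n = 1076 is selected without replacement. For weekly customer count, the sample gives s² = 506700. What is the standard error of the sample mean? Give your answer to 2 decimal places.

21.39

Under SRS without replacement, Var(ȳ) = (1 − f)·s²/n with f = n/N = 1076/38311 = 0.02808593.
Var(ȳ) = (1 − 0.02808593)·506700/1076 = 0.97191407·470.91078 = 457.68481.
SE(ȳ) = √(457.68481) = 21.39.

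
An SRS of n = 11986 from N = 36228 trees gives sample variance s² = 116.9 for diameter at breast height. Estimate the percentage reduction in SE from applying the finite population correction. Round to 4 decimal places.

18.1984

f = n/N = 11986/36228 = 0.33084907.
SE_no-fpc = √(s²/n) = 0.098757507; SE_fpc = √((1−f)s²/n) = 0.080785267.
Ratio = √(1−f) = 0.81801646. Reduction = 100·(1 − 0.81801646) = 18.1984%.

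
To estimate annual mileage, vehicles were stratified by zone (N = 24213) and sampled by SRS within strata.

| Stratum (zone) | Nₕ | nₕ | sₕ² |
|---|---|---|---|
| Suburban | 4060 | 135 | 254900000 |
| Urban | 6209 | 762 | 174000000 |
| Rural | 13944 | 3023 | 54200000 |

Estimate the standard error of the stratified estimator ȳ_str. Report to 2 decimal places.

262.97

Var(ȳ_str) = Σₕ Wₕ²(1 − fₕ)sₕ²/nₕ with Wₕ = Nₕ/N, N = 24213.
Suburban: Wₕ = 0.16767852; term = 0.16767852²·(1 − 0.03325123)·254900000/135 = 51322.116.
Urban: Wₕ = 0.25643249; term = 0.25643249²·(1 − 0.12272508)·174000000/762 = 13172.74.
Rural: Wₕ = 0.57588899; term = 0.57588899²·(1 − 0.21679575)·54200000/3023 = 4657.0802.
Sum = 69151.936.
SE = √(69151.936) = 262.97.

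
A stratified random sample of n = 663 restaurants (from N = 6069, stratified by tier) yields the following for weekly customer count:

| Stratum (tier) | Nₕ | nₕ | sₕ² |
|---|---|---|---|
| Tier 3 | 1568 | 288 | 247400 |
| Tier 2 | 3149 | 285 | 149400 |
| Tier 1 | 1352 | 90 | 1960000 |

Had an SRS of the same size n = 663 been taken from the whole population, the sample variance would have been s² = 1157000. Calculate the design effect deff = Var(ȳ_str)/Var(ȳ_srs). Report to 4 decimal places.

Var(ȳ_str) = Σ Wₕ²(1−fₕ)sₕ²/nₕ with Wₕ = Nₕ/6069:
  Tier 3: (1568/6069)²·(1−288/1568)·247400/288 = 46.808957
  Tier 2: (3149/6069)²·(1−285/3149)·149400/285 = 128.35628
  Tier 1: (1352/6069)²·(1−90/1352)·1960000/90 = 1008.8238
  → Var(ȳ_str) = 1183.989.
Var(ȳ_srs) = (1 − 663/6069)·1157000/663 = 1554.4571.
deff = 1183.989 / 1554.4571 = 0.7617.

0.7617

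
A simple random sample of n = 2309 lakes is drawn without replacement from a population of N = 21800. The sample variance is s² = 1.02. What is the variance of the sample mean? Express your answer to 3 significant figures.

Under SRS without replacement, Var(ȳ) = (1 − f)·s²/n with f = n/N = 2309/21800 = 0.10591743.
Var(ȳ) = (1 − 0.10591743)·1.02/2309 = 0.89408257·4.4174968 × 10^-4 = 3.9496068 × 10^-4.

3.95 × 10^-4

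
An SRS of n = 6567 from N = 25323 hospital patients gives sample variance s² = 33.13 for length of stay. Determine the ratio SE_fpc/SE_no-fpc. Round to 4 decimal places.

0.8606

f = n/N = 6567/25323 = 0.25932946.
SE_no-fpc = √(s²/n) = 0.071027611; SE_fpc = √((1−f)s²/n) = 0.061127938.
Ratio = √(1−f) = 0.86062218.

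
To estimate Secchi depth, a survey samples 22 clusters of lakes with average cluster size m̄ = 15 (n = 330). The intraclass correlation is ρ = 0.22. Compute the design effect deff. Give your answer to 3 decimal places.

4.080

deff = 1 + (15 − 1)·0.22 = 1 + 3.08 = 4.08.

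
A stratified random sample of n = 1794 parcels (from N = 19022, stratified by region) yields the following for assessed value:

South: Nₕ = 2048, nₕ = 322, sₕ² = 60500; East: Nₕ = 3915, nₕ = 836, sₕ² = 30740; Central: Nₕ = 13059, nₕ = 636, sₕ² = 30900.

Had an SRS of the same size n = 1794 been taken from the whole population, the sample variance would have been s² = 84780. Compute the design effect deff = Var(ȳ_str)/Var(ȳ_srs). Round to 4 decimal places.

0.5805

Var(ȳ_str) = Σ Wₕ²(1−fₕ)sₕ²/nₕ with Wₕ = Nₕ/19022:
  South: (2048/19022)²·(1−322/2048)·60500/322 = 1.8355148
  East: (3915/19022)²·(1−836/3915)·30740/836 = 1.2249735
  Central: (13059/19022)²·(1−636/13059)·30900/636 = 21.783387
  → Var(ȳ_str) = 24.843875.
Var(ȳ_srs) = (1 − 1794/19022)·84780/1794 = 42.80058.
deff = 24.843875 / 42.80058 = 0.5805.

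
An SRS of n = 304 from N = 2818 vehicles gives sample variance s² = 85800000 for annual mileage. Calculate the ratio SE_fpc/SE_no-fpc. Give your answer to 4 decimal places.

f = n/N = 304/2818 = 0.10787793.
SE_no-fpc = √(s²/n) = 531.25967; SE_fpc = √((1−f)s²/n) = 501.78652.
Ratio = √(1−f) = 0.94452214.

0.9445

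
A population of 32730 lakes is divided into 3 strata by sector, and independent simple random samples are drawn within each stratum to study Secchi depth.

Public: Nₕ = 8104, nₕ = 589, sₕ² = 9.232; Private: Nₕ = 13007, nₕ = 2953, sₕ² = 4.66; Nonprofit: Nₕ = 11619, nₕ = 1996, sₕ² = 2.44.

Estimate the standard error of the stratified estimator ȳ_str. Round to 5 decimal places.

Var(ȳ_str) = Σₕ Wₕ²(1 − fₕ)sₕ²/nₕ with Wₕ = Nₕ/N, N = 32730.
Public: Wₕ = 0.24760159; term = 0.24760159²·(1 − 0.07268016)·9.232/589 = 8.9108043 × 10^-4.
Private: Wₕ = 0.39740299; term = 0.39740299²·(1 − 0.22703160)·4.66/2953 = 1.9264 × 10^-4.
Nonprofit: Wₕ = 0.35499542; term = 0.35499542²·(1 − 0.17178759)·2.44/1996 = 1.2758996 × 10^-4.
Sum = 0.0012113104.
SE = √(0.0012113104) = 0.03480.

0.03480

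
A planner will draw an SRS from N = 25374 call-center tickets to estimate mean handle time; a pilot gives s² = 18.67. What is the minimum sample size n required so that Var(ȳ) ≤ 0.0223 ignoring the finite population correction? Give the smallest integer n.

Without fpc, n₀ = s²/D = 18.67/0.0223 = 837.2197.
Rounding up, n = 838.

838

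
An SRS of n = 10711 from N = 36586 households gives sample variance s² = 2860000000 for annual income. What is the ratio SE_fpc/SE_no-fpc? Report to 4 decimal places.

f = n/N = 10711/36586 = 0.29276226.
SE_no-fpc = √(s²/n) = 516.73515; SE_fpc = √((1−f)s²/n) = 434.56097.
Ratio = √(1−f) = 0.84097428.

0.8410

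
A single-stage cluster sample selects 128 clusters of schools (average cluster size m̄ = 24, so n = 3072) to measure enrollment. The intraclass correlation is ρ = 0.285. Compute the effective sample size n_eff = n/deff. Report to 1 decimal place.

406.6

deff = 1 + (24 − 1)·0.285 = 1 + 6.555 = 7.555.
n_eff = 3072 / 7.555 = 406.6.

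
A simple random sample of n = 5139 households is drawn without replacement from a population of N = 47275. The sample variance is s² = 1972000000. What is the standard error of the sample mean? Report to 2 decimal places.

584.82

Under SRS without replacement, Var(ȳ) = (1 − f)·s²/n with f = n/N = 5139/47275 = 0.10870439.
Var(ȳ) = (1 − 0.10870439)·1972000000/5139 = 0.89129561·383732.24 = 342018.86.
SE(ȳ) = √(342018.86) = 584.82.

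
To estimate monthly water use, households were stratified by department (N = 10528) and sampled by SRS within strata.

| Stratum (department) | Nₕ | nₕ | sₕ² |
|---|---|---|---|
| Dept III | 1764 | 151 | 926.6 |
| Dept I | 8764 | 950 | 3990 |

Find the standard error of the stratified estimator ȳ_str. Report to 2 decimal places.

1.66

Var(ȳ_str) = Σₕ Wₕ²(1 − fₕ)sₕ²/nₕ with Wₕ = Nₕ/N, N = 10528.
Dept III: Wₕ = 0.16755319; term = 0.16755319²·(1 − 0.08560091)·926.6/151 = 0.15752756.
Dept I: Wₕ = 0.83244681; term = 0.83244681²·(1 − 0.10839799)·3990/950 = 2.5949758.
Sum = 2.7525034.
SE = √(2.7525034) = 1.66.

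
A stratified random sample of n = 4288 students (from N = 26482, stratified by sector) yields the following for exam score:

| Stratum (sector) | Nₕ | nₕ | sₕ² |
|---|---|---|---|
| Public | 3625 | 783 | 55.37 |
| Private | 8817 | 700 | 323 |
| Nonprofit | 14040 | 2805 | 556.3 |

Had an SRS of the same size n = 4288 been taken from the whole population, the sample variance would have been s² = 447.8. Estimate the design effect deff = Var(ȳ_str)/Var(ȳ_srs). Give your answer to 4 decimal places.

1.0596

Var(ȳ_str) = Σ Wₕ²(1−fₕ)sₕ²/nₕ with Wₕ = Nₕ/26482:
  Public: (3625/26482)²·(1−783/3625)·55.37/783 = 0.0010388271
  Private: (8817/26482)²·(1−700/8817)·323/700 = 0.047088983
  Nonprofit: (14040/26482)²·(1−2805/14040)·556.3/2805 = 0.044608212
  → Var(ȳ_str) = 0.092736022.
Var(ȳ_srs) = (1 − 4288/26482)·447.8/4288 = 0.087521371.
deff = 0.092736022 / 0.087521371 = 1.0596.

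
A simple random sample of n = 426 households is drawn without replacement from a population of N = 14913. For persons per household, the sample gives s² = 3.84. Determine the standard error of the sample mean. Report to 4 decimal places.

0.0936

Under SRS without replacement, Var(ȳ) = (1 − f)·s²/n with f = n/N = 426/14913 = 0.02856568.
Var(ȳ) = (1 − 0.02856568)·3.84/426 = 0.97143432·0.0090140845 = 0.008756591.
SE(ȳ) = √(0.008756591) = 0.0936.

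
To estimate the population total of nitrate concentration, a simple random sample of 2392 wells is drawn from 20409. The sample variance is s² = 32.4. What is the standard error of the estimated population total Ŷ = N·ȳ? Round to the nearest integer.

2232

Var(Ŷ) = N²·Var(ȳ) = N²·(1 − n/N)·s²/n.
f = 2392/20409 = 0.11720319; Var(ȳ) = 0.88279681·32.4/2392 = 0.011957616.
Var(Ŷ) = 20409² · 0.011957616 = 4.9806733 × 10^6.
SE(Ŷ) = √(4.9806733 × 10^6) = 2232.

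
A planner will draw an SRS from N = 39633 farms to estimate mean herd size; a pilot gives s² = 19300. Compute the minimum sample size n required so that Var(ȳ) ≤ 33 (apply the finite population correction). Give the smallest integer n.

577

Without fpc, n₀ = s²/D = 19300/33 = 584.8485.
With fpc, (1 − n/N)·s²/n ≤ D requires n ≥ n₀/(1 + n₀/N) = 584.8485/(1 + 584.8485/39633) = 576.3436.
Rounding up, n = 577.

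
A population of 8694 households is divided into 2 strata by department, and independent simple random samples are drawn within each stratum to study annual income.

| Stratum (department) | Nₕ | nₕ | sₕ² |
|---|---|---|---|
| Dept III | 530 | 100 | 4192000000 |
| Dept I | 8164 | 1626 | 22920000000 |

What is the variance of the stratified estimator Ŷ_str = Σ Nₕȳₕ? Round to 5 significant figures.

7.6194 × 10^14

Var(Ŷ_str) = Σₕ Nₕ²(1 − fₕ)sₕ²/nₕ.
Dept III: 530²·(1 − 100/530)·4192000000/100 = 9.553568 × 10^12.
Dept I: 8164²·(1 − 1626/8164)·22920000000/1626 = 7.5238821 × 10^14.
Sum = 7.6194178 × 10^14.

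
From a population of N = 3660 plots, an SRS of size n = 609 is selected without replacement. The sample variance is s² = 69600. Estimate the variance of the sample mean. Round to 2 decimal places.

Under SRS without replacement, Var(ȳ) = (1 − f)·s²/n with f = n/N = 609/3660 = 0.16639344.
Var(ȳ) = (1 − 0.16639344)·69600/609 = 0.83360656·114.28571 = 95.269321.

95.27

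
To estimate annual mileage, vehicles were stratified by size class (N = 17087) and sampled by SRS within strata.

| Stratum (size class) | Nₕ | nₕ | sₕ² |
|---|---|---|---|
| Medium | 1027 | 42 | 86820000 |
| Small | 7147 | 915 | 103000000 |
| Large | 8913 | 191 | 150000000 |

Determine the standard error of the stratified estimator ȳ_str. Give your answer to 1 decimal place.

Var(ȳ_str) = Σₕ Wₕ²(1 − fₕ)sₕ²/nₕ with Wₕ = Nₕ/N, N = 17087.
Medium: Wₕ = 0.06010417; term = 0.06010417²·(1 − 0.04089581)·86820000/42 = 7162.1849.
Small: Wₕ = 0.41827120; term = 0.41827120²·(1 − 0.12802575)·103000000/915 = 17172.587.
Large: Wₕ = 0.52162463; term = 0.52162463²·(1 − 0.02142937)·150000000/191 = 209105.88.
Sum = 233440.65.
SE = √(233440.65) = 483.2.

483.2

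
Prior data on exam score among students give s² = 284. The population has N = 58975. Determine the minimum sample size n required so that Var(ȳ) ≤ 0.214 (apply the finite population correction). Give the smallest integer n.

Without fpc, n₀ = s²/D = 284/0.214 = 1327.1028.
With fpc, (1 − n/N)·s²/n ≤ D requires n ≥ n₀/(1 + n₀/N) = 1327.1028/(1 + 1327.1028/58975) = 1297.8965.
Rounding up, n = 1298.

1298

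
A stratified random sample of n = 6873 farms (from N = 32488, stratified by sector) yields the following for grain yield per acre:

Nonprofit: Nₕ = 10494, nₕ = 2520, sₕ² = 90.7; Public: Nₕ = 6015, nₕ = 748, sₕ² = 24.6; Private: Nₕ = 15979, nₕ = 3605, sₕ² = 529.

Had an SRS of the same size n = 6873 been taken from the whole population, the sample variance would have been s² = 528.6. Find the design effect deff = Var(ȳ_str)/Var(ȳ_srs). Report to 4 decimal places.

0.5167

Var(ȳ_str) = Σ Wₕ²(1−fₕ)sₕ²/nₕ with Wₕ = Nₕ/32488:
  Nonprofit: (10494/32488)²·(1−2520/10494)·90.7/2520 = 0.0028535014
  Public: (6015/32488)²·(1−748/6015)·24.6/748 = 9.8715763 × 10^-4
  Private: (15979/32488)²·(1−3605/15979)·529/3605 = 0.02748933
  → Var(ȳ_str) = 0.031329989.
Var(ȳ_srs) = (1 − 6873/32488)·528.6/6873 = 0.060639023.
deff = 0.031329989 / 0.060639023 = 0.5167.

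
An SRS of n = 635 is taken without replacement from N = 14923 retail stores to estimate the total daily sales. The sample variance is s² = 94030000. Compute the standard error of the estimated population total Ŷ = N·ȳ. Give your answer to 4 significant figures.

Var(Ŷ) = N²·Var(ȳ) = N²·(1 − n/N)·s²/n.
f = 635/14923 = 0.04255177; Var(ȳ) = 0.95744823·94030000/635 = 141777.73.
Var(Ŷ) = 14923² · 141777.73 = 3.1573323 × 10^13.
SE(Ŷ) = √(3.1573323 × 10^13) = 5.619 × 10^6.

5.619 × 10^6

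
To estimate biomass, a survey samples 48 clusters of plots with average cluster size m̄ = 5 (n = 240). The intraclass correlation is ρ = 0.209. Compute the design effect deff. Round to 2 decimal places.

deff = 1 + (5 − 1)·0.209 = 1 + 0.836 = 1.836.

1.84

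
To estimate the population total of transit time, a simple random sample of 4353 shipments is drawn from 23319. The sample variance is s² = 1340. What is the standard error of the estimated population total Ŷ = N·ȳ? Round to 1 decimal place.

11668.1

Var(Ŷ) = N²·Var(ȳ) = N²·(1 − n/N)·s²/n.
f = 4353/23319 = 0.18667181; Var(ȳ) = 0.81332819·1340/4353 = 0.25036981.
Var(Ŷ) = 23319² · 0.25036981 = 1.3614503 × 10^8.
SE(Ŷ) = √(1.3614503 × 10^8) = 11668.1.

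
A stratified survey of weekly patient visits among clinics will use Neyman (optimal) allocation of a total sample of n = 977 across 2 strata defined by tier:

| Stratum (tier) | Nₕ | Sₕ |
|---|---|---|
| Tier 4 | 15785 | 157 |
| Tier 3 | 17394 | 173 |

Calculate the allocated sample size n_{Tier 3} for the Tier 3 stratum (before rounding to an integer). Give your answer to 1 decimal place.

535.8

Neyman allocation: nₕ = n·NₕSₕ / Σⱼ NⱼSⱼ.
Σ NⱼSⱼ = 15785·157 + 17394·173 = 5.487407 × 10^6.
n_{Tier 3} = 977·17394·173 / (5.487407 × 10^6) = 535.8.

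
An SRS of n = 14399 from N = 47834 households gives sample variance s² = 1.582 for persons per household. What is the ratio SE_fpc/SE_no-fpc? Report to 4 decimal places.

0.8361

f = n/N = 14399/47834 = 0.30102019.
SE_no-fpc = √(s²/n) = 0.010481829; SE_fpc = √((1−f)s²/n) = 0.0087633345.
Ratio = √(1−f) = 0.83605012.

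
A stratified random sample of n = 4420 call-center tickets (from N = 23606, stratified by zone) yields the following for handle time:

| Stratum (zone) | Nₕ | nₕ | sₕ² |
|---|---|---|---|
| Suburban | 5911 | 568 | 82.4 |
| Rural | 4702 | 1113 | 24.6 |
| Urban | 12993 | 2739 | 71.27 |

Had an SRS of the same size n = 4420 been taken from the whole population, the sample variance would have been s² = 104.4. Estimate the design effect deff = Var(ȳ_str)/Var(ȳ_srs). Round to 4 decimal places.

Var(ȳ_str) = Σ Wₕ²(1−fₕ)sₕ²/nₕ with Wₕ = Nₕ/23606:
  Suburban: (5911/23606)²·(1−568/5911)·82.4/568 = 0.0082220517
  Rural: (4702/23606)²·(1−1113/4702)·24.6/1113 = 6.6934684 × 10^-4
  Urban: (12993/23606)²·(1−2739/12993)·71.27/2739 = 0.0062211786
  → Var(ȳ_str) = 0.015112577.
Var(ȳ_srs) = (1 − 4420/23606)·104.4/4420 = 0.019197305.
deff = 0.015112577 / 0.019197305 = 0.7872.

0.7872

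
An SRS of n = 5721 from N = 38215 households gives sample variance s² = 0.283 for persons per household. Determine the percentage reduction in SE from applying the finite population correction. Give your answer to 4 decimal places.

7.7886

f = n/N = 5721/38215 = 0.14970561.
SE_no-fpc = √(s²/n) = 0.0070332693; SE_fpc = √((1−f)s²/n) = 0.0064854766.
Ratio = √(1−f) = 0.92211409. Reduction = 100·(1 − 0.92211409) = 7.7886%.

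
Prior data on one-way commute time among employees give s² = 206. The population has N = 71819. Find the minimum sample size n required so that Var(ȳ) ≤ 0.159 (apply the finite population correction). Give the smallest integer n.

1273

Without fpc, n₀ = s²/D = 206/0.159 = 1295.5975.
With fpc, (1 − n/N)·s²/n ≤ D requires n ≥ n₀/(1 + n₀/N) = 1295.5975/(1 + 1295.5975/71819) = 1272.6394.
Rounding up, n = 1273.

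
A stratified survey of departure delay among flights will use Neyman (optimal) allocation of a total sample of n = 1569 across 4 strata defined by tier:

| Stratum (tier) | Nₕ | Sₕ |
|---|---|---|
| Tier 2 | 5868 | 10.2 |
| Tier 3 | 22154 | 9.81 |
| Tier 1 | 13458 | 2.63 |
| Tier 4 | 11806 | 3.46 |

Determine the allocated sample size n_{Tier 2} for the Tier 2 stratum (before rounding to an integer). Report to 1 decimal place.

Neyman allocation: nₕ = n·NₕSₕ / Σⱼ NⱼSⱼ.
Σ NⱼSⱼ = 5868·10.2 + 22154·9.81 + 13458·2.63 + 11806·3.46 = 353427.64.
n_{Tier 2} = 1569·5868·10.2 / 353427.64 = 265.7.

265.7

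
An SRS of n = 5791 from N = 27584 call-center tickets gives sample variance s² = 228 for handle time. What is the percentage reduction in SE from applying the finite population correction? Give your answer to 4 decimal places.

f = n/N = 5791/27584 = 0.20994055.
SE_no-fpc = √(s²/n) = 0.19842237; SE_fpc = √((1−f)s²/n) = 0.1763683.
Ratio = √(1−f) = 0.88885289. Reduction = 100·(1 − 0.88885289) = 11.1147%.

11.1147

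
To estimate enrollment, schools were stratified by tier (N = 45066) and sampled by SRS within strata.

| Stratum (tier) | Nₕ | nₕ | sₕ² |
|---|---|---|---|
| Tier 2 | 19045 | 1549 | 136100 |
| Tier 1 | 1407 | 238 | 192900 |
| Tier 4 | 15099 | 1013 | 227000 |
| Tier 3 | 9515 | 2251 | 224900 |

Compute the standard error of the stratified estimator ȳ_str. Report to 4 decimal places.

6.4760

Var(ȳ_str) = Σₕ Wₕ²(1 − fₕ)sₕ²/nₕ with Wₕ = Nₕ/N, N = 45066.
Tier 2: Wₕ = 0.42260241; term = 0.42260241²·(1 − 0.08133368)·136100/1549 = 14.415457.
Tier 1: Wₕ = 0.03122088; term = 0.03122088²·(1 − 0.16915423)·192900/238 = 0.65639589.
Tier 4: Wₕ = 0.33504194; term = 0.33504194²·(1 − 0.06709054)·227000/1013 = 23.466821.
Tier 3: Wₕ = 0.21113478; term = 0.21113478²·(1 − 0.23657383)·224900/2251 = 3.4001695.
Sum = 41.938843.
SE = √(41.938843) = 6.4760.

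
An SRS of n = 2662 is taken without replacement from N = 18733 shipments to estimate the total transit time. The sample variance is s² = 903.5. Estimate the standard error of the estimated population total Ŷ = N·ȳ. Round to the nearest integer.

Var(Ŷ) = N²·Var(ȳ) = N²·(1 − n/N)·s²/n.
f = 2662/18733 = 0.14210217; Var(ȳ) = 0.85789783·903.5/2662 = 0.29117607.
Var(Ŷ) = 18733² · 0.29117607 = 1.0218105 × 10^8.
SE(Ŷ) = √(1.0218105 × 10^8) = 10108.

10108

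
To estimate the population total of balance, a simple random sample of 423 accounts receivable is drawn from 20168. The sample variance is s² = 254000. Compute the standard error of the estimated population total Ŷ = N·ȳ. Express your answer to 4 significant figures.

Var(Ŷ) = N²·Var(ȳ) = N²·(1 − n/N)·s²/n.
f = 423/20168 = 0.02097382; Var(ȳ) = 0.97902618·254000/423 = 587.8786.
Var(Ŷ) = 20168² · 587.8786 = 2.3911858 × 10^11.
SE(Ŷ) = √(2.3911858 × 10^11) = 489000.

489000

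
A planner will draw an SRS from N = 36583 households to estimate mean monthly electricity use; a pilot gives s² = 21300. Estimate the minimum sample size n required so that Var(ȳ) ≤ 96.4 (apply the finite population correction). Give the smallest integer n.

Without fpc, n₀ = s²/D = 21300/96.4 = 220.9544.
With fpc, (1 − n/N)·s²/n ≤ D requires n ≥ n₀/(1 + n₀/N) = 220.9544/(1 + 220.9544/36583) = 219.6279.
Rounding up, n = 220.

220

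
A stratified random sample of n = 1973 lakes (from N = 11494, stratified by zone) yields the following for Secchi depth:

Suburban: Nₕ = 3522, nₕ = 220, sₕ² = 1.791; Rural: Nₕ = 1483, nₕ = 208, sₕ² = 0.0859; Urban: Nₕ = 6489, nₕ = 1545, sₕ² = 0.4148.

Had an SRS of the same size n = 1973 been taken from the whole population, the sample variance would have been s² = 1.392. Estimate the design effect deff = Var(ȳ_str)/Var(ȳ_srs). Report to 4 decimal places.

Var(ȳ_str) = Σ Wₕ²(1−fₕ)sₕ²/nₕ with Wₕ = Nₕ/11494:
  Suburban: (3522/11494)²·(1−220/3522)·1.791/220 = 7.1663323 × 10^-4
  Rural: (1483/11494)²·(1−208/1483)·0.0859/208 = 5.9106981 × 10^-6
  Urban: (6489/11494)²·(1−1545/6489)·0.4148/1545 = 6.5196475 × 10^-5
  → Var(ȳ_str) = 7.877404 × 10^-4.
Var(ȳ_srs) = (1 − 1973/11494)·1.392/1973 = 5.8441792 × 10^-4.
deff = (7.877404 × 10^-4) / (5.8441792 × 10^-4) = 1.3479.

1.3479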